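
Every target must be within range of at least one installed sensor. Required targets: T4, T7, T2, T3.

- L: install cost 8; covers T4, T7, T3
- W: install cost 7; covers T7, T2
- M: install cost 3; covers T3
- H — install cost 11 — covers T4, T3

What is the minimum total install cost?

15

Choose L and W: together they cover T4, T7, T2, T3 — every target.
Total install cost: 8 + 7 = 15.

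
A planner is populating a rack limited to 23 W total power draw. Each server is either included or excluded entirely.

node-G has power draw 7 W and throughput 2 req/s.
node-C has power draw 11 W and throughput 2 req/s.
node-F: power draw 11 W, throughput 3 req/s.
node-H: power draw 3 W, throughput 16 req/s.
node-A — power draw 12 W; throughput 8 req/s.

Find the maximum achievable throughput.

Take node-G, node-H, and node-A: power draw 7 + 3 + 12 = 22 ≤ 23, throughput 2 + 16 + 8 = 26.
No other feasible combination does better.

26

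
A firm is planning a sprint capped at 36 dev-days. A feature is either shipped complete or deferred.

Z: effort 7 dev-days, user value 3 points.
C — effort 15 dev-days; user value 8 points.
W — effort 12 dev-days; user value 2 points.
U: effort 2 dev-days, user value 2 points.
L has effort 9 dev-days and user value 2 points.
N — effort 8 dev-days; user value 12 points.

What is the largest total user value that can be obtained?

25

Z + C + N: effort 7 + 15 + 8 = 30 ≤ 36, user value 3 + 8 + 12 = 23.
Z + C + U + N: effort 7 + 15 + 2 + 8 = 32 ≤ 36, user value 3 + 8 + 2 + 12 = 25.
C + U + L + N: effort 15 + 2 + 9 + 8 = 34 ≤ 36, user value 8 + 2 + 2 + 12 = 24.
Best is Z, C, U, and N with total user value 25.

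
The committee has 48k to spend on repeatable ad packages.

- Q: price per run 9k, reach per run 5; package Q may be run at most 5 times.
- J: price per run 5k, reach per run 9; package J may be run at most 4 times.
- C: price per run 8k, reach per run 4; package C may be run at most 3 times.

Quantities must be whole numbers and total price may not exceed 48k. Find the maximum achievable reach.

51

This is a bounded integer knapsack.
3×Q and 4×J: price 47 ≤ 48, reach 3·5 + 4·9 = 51.
2×Q, 4×J, and 1×C: price 46 ≤ 48, reach 2·5 + 4·9 + 1·4 = 50.
Best is 51.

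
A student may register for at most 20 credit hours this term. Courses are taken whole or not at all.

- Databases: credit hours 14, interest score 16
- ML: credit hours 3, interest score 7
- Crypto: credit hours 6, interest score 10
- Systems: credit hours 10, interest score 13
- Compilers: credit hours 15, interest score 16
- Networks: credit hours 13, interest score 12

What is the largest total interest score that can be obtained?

ML + Crypto + Systems: credit hours 3 + 6 + 10 = 19 ≤ 20, interest score 7 + 10 + 13 = 30.
Databases + Crypto: credit hours 14 + 6 = 20 ≤ 20, interest score 16 + 10 = 26.
Best is ML, Crypto, and Systems with total interest score 30.

30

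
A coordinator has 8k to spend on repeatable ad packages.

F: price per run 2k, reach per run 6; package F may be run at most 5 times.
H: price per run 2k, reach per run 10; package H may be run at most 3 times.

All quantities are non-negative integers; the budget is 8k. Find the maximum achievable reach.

1×F and 3×H: price 8 ≤ 8, reach 1·6 + 3·10 = 36.
2×F and 2×H: price 8 ≤ 8, reach 2·6 + 2·10 = 32.
Best is 36.

36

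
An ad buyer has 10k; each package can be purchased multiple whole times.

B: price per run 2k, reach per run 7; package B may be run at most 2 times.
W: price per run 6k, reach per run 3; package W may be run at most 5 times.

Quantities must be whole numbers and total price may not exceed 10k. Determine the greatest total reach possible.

17

B has the best ratio (7/2); taking only B gives at most 2×7 = 14 (stopped by the supply cap of 2).
Mixing does better — 2×B and 1×W: price 10 ≤ 10, reach 2·7 + 1·3 = 17.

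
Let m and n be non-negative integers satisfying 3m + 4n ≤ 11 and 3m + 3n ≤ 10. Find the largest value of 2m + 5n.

12

Relaxing integrality, the LP optimum is 13.75 at (m,n) = (0, 2.75), which is not an integer point.
(m,n)=(1,2): 3·1+4·2=11≤11, 3·1+3·2=9≤10, objective 12.
(m,n)=(0,2): 3·0+4·2=8≤11, 3·0+3·2=6≤10, objective 10.
(m,n)=(2,1): 3·2+4·1=10≤11, 3·2+3·1=9≤10, objective 9.
No feasible integer point exceeds 12.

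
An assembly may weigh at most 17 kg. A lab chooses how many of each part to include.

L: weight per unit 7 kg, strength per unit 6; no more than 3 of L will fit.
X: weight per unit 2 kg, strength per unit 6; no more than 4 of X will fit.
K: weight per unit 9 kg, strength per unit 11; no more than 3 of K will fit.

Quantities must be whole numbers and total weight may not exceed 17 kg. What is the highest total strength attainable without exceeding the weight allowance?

35

Take 4×X and 1×K: weight 17 ≤ 17, strength 4·6 + 1·11 = 35.
X has the best ratio (6/2) and is taken to its limit of 4; remaining capacity is filled optimally with the others.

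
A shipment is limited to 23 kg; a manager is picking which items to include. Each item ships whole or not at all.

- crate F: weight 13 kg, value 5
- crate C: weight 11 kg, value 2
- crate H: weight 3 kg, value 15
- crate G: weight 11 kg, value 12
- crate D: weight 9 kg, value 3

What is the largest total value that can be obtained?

30

Allowing fractional choices, the relaxed optimum would be about 30.5, but items are indivisible.
crate H + crate G + crate D: weight 3 + 11 + 9 = 23 ≤ 23, value 15 + 12 + 3 = 30.
crate F + crate H: weight 13 + 3 = 16 ≤ 23, value 5 + 15 = 20.
crate H + crate G: weight 3 + 11 = 14 ≤ 23, value 15 + 12 = 27.
Best is crate H, crate G, and crate D with total value 30.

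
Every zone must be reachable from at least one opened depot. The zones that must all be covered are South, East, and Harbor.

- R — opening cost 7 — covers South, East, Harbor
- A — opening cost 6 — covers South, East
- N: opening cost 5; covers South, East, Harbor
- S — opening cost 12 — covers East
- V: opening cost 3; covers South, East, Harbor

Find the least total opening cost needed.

3

This is a weighted set-cover instance.
V alone covers South, East, Harbor — every zone.
Total opening cost: 3.
No cover costs less than 3.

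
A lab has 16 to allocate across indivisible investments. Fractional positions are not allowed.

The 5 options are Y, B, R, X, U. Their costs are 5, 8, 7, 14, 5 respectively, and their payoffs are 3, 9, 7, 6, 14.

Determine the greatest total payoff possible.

Treat it as a binary knapsack problem.
Allowing fractional choices, the relaxed optimum would be about 26.0, but investments are indivisible.
Y + U: cost 5 + 5 = 10 ≤ 16, payoff 3 + 14 = 17.
R + U: cost 7 + 5 = 12 ≤ 16, payoff 7 + 14 = 21.
B + U: cost 8 + 5 = 13 ≤ 16, payoff 9 + 14 = 23.
Best is B and U with total payoff 23.

23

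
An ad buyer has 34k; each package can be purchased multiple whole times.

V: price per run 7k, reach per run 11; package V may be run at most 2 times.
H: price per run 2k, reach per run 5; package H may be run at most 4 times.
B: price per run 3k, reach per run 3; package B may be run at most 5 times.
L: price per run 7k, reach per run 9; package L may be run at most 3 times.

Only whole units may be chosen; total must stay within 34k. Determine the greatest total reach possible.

This is a bounded integer knapsack.
H has the best ratio (5/2); taking only H gives at most 4×5 = 20 (stopped by the supply cap of 4).
Mixing does better — 2×V, 3×H, and 2×L: price 34 ≤ 34, reach 2·11 + 3·5 + 2·9 = 55.

55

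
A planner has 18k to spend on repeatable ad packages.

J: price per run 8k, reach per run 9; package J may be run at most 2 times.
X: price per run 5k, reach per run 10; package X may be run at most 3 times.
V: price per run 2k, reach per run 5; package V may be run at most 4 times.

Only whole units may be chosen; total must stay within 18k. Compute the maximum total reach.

40

V has the best ratio (5/2); taking only V gives at most 4×5 = 20 (stopped by the supply cap of 4).
Mixing does better — 2×X and 4×V: price 18 ≤ 18, reach 2·10 + 4·5 = 40.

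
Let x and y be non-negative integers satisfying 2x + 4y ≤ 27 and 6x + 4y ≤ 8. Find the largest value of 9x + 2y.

(x,y)=(1,0) is feasible, giving 9.
(x,y)=(0,1) is feasible, giving 2.
The best lattice point is (1,0), giving 9.

9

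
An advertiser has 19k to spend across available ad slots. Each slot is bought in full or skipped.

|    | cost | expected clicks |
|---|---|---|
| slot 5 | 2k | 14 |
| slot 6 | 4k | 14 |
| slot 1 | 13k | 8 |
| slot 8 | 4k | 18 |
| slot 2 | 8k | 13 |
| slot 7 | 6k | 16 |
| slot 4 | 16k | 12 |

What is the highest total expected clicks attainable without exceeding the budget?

62

Allowing fractional choices, the relaxed optimum would be about 66.9, but ad slots are indivisible.
slot 5 + slot 8 + slot 7: cost 2 + 4 + 6 = 12 ≤ 19, expected clicks 14 + 18 + 16 = 48.
slot 5 + slot 6 + slot 8 + slot 7: cost 2 + 4 + 4 + 6 = 16 ≤ 19, expected clicks 14 + 14 + 18 + 16 = 62.
slot 5 + slot 6 + slot 8 + slot 2: cost 2 + 4 + 4 + 8 = 18 ≤ 19, expected clicks 14 + 14 + 18 + 13 = 59.
Best is slot 5, slot 6, slot 8, and slot 7 with total expected clicks 62.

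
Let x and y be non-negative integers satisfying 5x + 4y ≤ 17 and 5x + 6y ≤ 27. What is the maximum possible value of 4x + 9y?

(x,y)=(0,4) is feasible, giving 36.
(x,y)=(1,3) is feasible, giving 31.
(x,y)=(0,3) is feasible, giving 27.
Maximum is 36 at (x,y)=(0,4).

36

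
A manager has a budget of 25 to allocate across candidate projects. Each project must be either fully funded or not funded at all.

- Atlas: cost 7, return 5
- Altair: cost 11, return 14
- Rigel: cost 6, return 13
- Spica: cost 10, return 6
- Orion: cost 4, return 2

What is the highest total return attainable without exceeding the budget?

32

This is an integer program with binary decision variables.
Allowing fractional choices, the relaxed optimum would be about 32.6, but projects are indivisible.
Altair + Rigel + Orion: cost 11 + 6 + 4 = 21 ≤ 25, return 14 + 13 + 2 = 29.
Atlas + Altair + Rigel: cost 7 + 11 + 6 = 24 ≤ 25, return 5 + 14 + 13 = 32.
Altair + Rigel: cost 11 + 6 = 17 ≤ 25, return 14 + 13 = 27.
Best is Atlas, Altair, and Rigel with total return 32.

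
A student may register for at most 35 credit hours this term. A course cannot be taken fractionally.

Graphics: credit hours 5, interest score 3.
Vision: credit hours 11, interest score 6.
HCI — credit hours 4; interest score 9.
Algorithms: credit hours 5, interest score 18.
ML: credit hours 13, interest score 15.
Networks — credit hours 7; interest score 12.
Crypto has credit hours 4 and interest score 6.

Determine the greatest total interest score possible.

60

Take HCI, Algorithms, ML, Networks, and Crypto: credit hours 4 + 5 + 13 + 7 + 4 = 33 ≤ 35, interest score 9 + 18 + 15 + 12 + 6 = 60.
No other feasible combination does better.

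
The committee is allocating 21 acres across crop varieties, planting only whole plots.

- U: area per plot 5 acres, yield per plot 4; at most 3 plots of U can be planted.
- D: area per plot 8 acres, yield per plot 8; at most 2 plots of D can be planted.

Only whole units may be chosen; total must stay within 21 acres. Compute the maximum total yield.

D has the best ratio (8/8); taking only D gives at most 2×8 = 16 (stopped by the area limit).
Mixing does better — 1×U and 2×D: area 21 ≤ 21, yield 1·4 + 2·8 = 20.

20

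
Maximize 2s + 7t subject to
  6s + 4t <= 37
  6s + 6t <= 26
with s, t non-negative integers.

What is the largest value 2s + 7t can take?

28

The continuous relaxation peaks at (0, 4.33) with value 30.33; rounding to a feasible lattice point costs some objective.
(s,t)=(0,4): 6·0+4·4=16≤37, 6·0+6·4=24≤26, objective 28.
(s,t)=(1,3): 6·1+4·3=18≤37, 6·1+6·3=24≤26, objective 23.
(s,t)=(0,3): 6·0+4·3=12≤37, 6·0+6·3=18≤26, objective 21.
The best lattice point is (0,4), giving 28.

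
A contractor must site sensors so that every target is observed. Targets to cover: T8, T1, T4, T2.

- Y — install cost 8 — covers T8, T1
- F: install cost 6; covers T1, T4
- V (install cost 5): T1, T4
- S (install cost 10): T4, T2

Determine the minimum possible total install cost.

18

Choose Y and S: together they cover T8, T1, T4, T2 — every target.
Total install cost: 8 + 10 = 18.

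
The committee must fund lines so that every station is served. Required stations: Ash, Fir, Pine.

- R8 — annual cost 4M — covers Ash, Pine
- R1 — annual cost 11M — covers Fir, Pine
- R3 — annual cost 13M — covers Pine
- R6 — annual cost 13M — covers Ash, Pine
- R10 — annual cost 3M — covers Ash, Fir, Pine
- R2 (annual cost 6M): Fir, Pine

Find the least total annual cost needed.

3

This is an integer covering problem.
R10 alone covers Ash, Fir, Pine — every station.
Total annual cost: 3.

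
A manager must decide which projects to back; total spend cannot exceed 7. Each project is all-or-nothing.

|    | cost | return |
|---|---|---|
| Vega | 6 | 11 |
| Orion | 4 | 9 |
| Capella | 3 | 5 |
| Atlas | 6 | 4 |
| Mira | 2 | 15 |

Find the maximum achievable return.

Take Orion and Mira: cost 4 + 2 = 6 ≤ 7, return 9 + 15 = 24.
No other feasible combination does better.

24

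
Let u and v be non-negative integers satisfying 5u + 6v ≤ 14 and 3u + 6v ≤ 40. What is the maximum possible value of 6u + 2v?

Relaxing integrality, the LP optimum is 16.80 at (u,v) = (2.8, 0), which is not an integer point.
(u,v)=(2,0): 5·2+6·0=10≤14, 3·2+6·0=6≤40, objective 12.
(u,v)=(1,1): 5·1+6·1=11≤14, 3·1+6·1=9≤40, objective 8.
(u,v)=(1,0): 5·1+6·0=5≤14, 3·1+6·0=3≤40, objective 6.
The best lattice point is (2,0), giving 12.

12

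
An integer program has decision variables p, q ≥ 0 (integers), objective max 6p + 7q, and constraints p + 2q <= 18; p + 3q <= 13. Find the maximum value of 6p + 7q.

78

(p,q)=(13,0): 1·13+2·0=13≤18, 1·13+3·0=13≤13, objective 78.
(p,q)=(12,0): 1·12+2·0=12≤18, 1·12+3·0=12≤13, objective 72.
Maximum is 78 at (p,q)=(13,0).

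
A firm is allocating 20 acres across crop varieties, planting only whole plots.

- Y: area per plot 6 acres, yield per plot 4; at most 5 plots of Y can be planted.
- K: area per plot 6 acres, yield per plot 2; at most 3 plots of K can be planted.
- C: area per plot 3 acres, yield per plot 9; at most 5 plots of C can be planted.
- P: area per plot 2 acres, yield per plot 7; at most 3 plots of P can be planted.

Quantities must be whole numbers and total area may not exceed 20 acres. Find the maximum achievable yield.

59

This is a bounded integer knapsack.
4×C and 3×P: area 18 ≤ 20, yield 4·9 + 3·7 = 57.
5×C and 2×P: area 19 ≤ 20, yield 5·9 + 2·7 = 59.
Best is 59.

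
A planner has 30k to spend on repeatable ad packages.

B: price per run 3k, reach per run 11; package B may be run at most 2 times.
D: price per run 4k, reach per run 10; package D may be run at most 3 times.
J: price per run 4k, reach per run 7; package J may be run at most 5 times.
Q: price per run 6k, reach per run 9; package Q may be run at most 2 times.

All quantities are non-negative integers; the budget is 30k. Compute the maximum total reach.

73

2×B, 3×D, and 3×J: price 30 ≤ 30, reach 2·11 + 3·10 + 3·7 = 73.
2×B, 2×D, and 4×J: price 30 ≤ 30, reach 2·11 + 2·10 + 4·7 = 70.
Best is 73.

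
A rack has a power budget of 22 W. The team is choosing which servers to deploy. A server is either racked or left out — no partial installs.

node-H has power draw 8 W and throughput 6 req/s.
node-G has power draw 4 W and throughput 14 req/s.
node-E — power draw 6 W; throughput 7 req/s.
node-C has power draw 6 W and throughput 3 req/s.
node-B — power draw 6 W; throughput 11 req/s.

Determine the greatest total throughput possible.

node-G + node-E + node-B: power draw 4 + 6 + 6 = 16 ≤ 22, throughput 14 + 7 + 11 = 32.
node-H + node-G + node-B: power draw 8 + 4 + 6 = 18 ≤ 22, throughput 6 + 14 + 11 = 31.
node-G + node-E + node-C + node-B: power draw 4 + 6 + 6 + 6 = 22 ≤ 22, throughput 14 + 7 + 3 + 11 = 35.
Best is node-G, node-E, node-C, and node-B with total throughput 35.

35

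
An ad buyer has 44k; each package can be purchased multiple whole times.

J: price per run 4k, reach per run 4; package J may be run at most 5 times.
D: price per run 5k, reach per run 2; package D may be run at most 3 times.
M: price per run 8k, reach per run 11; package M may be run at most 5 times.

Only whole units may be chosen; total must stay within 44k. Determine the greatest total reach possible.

This is a bounded integer knapsack.
M has the best ratio (11/8); taking only M gives at most 5×11 = 55 (stopped by the price limit).
Mixing does better — 1×J and 5×M: price 44 ≤ 44, reach 1·4 + 5·11 = 59.

59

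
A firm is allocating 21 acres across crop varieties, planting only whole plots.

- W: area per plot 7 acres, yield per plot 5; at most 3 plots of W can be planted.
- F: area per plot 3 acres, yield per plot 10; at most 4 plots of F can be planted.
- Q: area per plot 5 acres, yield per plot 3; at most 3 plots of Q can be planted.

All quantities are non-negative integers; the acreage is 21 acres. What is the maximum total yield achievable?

1×W and 4×F: area 19 ≤ 21, yield 1·5 + 4·10 = 45.
4×F and 1×Q: area 17 ≤ 21, yield 4·10 + 1·3 = 43.
Best is 45.

45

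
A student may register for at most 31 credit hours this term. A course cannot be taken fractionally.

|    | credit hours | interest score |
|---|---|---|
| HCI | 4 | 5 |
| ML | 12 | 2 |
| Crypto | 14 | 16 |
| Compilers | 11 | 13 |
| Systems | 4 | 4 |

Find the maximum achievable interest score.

34

HCI + Crypto + Compilers: credit hours 4 + 14 + 11 = 29 ≤ 31, interest score 5 + 16 + 13 = 34.
Crypto + Compilers: credit hours 14 + 11 = 25 ≤ 31, interest score 16 + 13 = 29.
Crypto + Compilers + Systems: credit hours 14 + 11 + 4 = 29 ≤ 31, interest score 16 + 13 + 4 = 33.
Best is HCI, Crypto, and Compilers with total interest score 34.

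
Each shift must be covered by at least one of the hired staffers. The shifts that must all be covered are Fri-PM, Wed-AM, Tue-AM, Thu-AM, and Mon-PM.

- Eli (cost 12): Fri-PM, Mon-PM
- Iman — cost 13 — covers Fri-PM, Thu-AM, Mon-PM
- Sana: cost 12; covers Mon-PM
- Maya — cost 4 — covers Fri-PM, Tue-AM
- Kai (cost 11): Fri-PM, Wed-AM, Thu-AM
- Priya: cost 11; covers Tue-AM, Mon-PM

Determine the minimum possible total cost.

Choose Kai and Priya: together they cover Fri-PM, Wed-AM, Tue-AM, Thu-AM, Mon-PM — every shift.
Total cost: 11 + 11 = 22.

22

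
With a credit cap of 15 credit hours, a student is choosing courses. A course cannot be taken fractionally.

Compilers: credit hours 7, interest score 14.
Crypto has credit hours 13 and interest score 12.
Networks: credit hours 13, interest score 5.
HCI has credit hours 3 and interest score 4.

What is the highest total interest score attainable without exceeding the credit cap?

18

Take Compilers and HCI: credit hours 7 + 3 = 10 ≤ 15, interest score 14 + 4 = 18.
No other feasible combination does better.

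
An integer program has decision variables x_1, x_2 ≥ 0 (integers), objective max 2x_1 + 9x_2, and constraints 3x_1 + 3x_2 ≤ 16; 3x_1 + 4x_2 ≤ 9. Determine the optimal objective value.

18

The continuous relaxation peaks at (0, 2.25) with value 20.25; rounding to a feasible lattice point costs some objective.
(x_1,x_2)=(0,2) is feasible, giving 18.
(x_1,x_2)=(1,1) is feasible, giving 11.
(x_1,x_2)=(0,1) is feasible, giving 9.
The best lattice point is (0,2), giving 18.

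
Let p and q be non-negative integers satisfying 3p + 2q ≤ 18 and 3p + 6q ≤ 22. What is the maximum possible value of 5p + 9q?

34

The continuous relaxation peaks at (5.33, 1) with value 35.67; rounding to a feasible lattice point costs some objective.
(p,q)=(5,1): 3·5+2·1=17≤18, 3·5+6·1=21≤22, objective 34.
(p,q)=(6,0): 3·6+2·0=18≤18, 3·6+6·0=18≤22, objective 30.
(p,q)=(4,1): 3·4+2·1=14≤18, 3·4+6·1=18≤22, objective 29.
Maximum is 34 at (p,q)=(5,1).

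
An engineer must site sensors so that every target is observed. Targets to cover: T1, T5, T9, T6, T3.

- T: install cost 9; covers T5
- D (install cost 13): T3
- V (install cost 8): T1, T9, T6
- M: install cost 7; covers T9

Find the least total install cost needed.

This is an integer covering problem.
Choose T, D, and V: together they cover T1, T5, T9, T6, T3 — every target.
Total install cost: 9 + 13 + 8 = 30.
No cover costs less than 30.

30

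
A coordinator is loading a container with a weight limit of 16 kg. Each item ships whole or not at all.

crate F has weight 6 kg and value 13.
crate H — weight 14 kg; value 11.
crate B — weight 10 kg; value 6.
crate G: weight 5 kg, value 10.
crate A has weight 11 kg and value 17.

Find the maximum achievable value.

This is a 0-1 knapsack instance.
crate F + crate G: weight 6 + 5 = 11 ≤ 16, value 13 + 10 = 23.
crate G + crate A: weight 5 + 11 = 16 ≤ 16, value 10 + 17 = 27.
Best is crate G and crate A with total value 27.

27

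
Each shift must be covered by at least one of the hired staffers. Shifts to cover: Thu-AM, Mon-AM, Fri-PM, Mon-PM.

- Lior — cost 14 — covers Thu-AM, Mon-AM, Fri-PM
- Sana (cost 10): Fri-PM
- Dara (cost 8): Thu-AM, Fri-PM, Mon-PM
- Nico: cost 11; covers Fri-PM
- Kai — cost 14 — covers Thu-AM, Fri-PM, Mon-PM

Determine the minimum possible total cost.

22

Choose Lior and Dara: together they cover Thu-AM, Mon-AM, Fri-PM, Mon-PM — every shift.
Total cost: 14 + 8 = 22.
No cover costs less than 22.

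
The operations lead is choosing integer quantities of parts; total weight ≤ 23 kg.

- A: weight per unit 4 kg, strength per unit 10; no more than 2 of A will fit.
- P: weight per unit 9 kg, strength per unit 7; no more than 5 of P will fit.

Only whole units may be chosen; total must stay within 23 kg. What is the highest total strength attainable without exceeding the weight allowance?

This is a bounded integer knapsack.
A has the best ratio (10/4); taking only A gives at most 2×10 = 20 (stopped by the supply cap of 2).
Mixing does better — 2×A and 1×P: weight 17 ≤ 23, strength 2·10 + 1·7 = 27.

27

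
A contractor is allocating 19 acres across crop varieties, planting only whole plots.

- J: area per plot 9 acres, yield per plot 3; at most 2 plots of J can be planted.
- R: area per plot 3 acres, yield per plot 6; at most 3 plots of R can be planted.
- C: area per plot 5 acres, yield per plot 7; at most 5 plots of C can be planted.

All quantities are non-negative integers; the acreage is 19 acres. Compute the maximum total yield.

32

This is a bounded integer knapsack.
R has the best ratio (6/3); taking only R gives at most 3×6 = 18 (stopped by the supply cap of 3).
Mixing does better — 3×R and 2×C: area 19 ≤ 19, yield 3·6 + 2·7 = 32.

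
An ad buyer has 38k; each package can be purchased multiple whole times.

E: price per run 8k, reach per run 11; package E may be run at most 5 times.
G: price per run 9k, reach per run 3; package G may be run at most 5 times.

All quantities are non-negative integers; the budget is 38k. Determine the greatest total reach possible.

Take 4×E: price 32 ≤ 38, reach 4·11 = 44.
No other integer combination yields more.

44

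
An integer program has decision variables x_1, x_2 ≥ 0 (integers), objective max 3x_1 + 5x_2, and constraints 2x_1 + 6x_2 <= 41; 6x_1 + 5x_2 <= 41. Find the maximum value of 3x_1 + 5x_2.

The continuous relaxation peaks at (1.58, 6.31) with value 36.27; rounding to a feasible lattice point costs some objective.
(x_1,x_2)=(1,6): 2·1+6·6=38≤41, 6·1+5·6=36≤41, objective 33.
(x_1,x_2)=(2,5): 2·2+6·5=34≤41, 6·2+5·5=37≤41, objective 31.
(x_1,x_2)=(0,6): 2·0+6·6=36≤41, 6·0+5·6=30≤41, objective 30.
No feasible integer point exceeds 33.

33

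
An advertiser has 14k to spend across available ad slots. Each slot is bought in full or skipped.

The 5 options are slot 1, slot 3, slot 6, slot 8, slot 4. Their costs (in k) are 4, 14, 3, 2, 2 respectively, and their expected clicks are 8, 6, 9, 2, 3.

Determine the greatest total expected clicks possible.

22

Treat it as a binary knapsack problem.
slot 1 + slot 6 + slot 8 + slot 4: cost 4 + 3 + 2 + 2 = 11 ≤ 14, expected clicks 8 + 9 + 2 + 3 = 22.
slot 1 + slot 6 + slot 4: cost 4 + 3 + 2 = 9 ≤ 14, expected clicks 8 + 9 + 3 = 20.
Best is slot 1, slot 6, slot 8, and slot 4 with total expected clicks 22.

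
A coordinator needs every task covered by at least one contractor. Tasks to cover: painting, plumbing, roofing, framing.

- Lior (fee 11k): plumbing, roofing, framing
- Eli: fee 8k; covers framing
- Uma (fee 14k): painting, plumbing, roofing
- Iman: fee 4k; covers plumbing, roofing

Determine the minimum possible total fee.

22

This is a weighted set-cover instance.
The greedy cost-per-new-task heuristic would pick Iman, Eli, and Uma for 26, but a cheaper cover exists.
Choose Eli and Uma: together they cover painting, plumbing, roofing, framing — every task.
Total fee: 8 + 14 = 22.
No cover costs less than 22.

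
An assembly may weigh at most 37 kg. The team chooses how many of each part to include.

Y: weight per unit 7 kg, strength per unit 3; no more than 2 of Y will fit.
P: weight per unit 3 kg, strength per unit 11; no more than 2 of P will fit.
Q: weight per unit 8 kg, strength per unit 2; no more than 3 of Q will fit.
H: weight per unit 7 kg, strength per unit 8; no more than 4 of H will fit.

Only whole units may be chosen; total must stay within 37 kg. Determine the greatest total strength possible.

P has the best ratio (11/3); taking only P gives at most 2×11 = 22 (stopped by the supply cap of 2).
Mixing does better — 2×P and 4×H: weight 34 ≤ 37, strength 2·11 + 4·8 = 54.

54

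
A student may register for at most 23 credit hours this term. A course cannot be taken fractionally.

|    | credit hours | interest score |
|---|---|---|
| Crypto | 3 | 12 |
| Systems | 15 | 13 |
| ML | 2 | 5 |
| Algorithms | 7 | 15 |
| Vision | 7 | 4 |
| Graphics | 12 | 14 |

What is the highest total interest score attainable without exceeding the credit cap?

Allowing fractional choices, the relaxed optimum would be about 44.8, but courses are indivisible.
Crypto + ML + Algorithms + Vision: credit hours 3 + 2 + 7 + 7 = 19 ≤ 23, interest score 12 + 5 + 15 + 4 = 36.
Crypto + Algorithms + Graphics: credit hours 3 + 7 + 12 = 22 ≤ 23, interest score 12 + 15 + 14 = 41.
ML + Algorithms + Graphics: credit hours 2 + 7 + 12 = 21 ≤ 23, interest score 5 + 15 + 14 = 34.
Best is Crypto, Algorithms, and Graphics with total interest score 41.

41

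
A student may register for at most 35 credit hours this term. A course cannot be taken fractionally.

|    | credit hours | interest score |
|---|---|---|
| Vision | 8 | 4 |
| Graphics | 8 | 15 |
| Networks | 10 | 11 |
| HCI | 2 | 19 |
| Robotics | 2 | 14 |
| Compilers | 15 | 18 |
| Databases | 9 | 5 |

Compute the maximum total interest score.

70

This is an integer program with binary decision variables.
Graphics + HCI + Robotics + Compilers: credit hours 8 + 2 + 2 + 15 = 27 ≤ 35, interest score 15 + 19 + 14 + 18 = 66.
Vision + Graphics + HCI + Robotics + Compilers: credit hours 8 + 8 + 2 + 2 + 15 = 35 ≤ 35, interest score 4 + 15 + 19 + 14 + 18 = 70.
Best is Vision, Graphics, HCI, Robotics, and Compilers with total interest score 70.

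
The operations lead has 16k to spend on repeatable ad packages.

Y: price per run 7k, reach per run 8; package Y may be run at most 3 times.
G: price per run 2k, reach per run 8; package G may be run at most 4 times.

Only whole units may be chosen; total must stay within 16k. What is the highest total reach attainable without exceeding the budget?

G has the best ratio (8/2); taking only G gives at most 4×8 = 32 (stopped by the supply cap of 4).
Mixing does better — 1×Y and 4×G: price 15 ≤ 16, reach 1·8 + 4·8 = 40.

40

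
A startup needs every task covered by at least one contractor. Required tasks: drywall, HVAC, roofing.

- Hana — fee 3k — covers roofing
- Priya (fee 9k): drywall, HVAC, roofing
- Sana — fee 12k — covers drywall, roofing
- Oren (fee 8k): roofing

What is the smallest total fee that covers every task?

9

The greedy cost-per-new-task heuristic would pick Hana and Priya for 12, but a cheaper cover exists.
Priya alone covers drywall, HVAC, roofing — every task.
Total fee: 9.
No cover costs less than 9.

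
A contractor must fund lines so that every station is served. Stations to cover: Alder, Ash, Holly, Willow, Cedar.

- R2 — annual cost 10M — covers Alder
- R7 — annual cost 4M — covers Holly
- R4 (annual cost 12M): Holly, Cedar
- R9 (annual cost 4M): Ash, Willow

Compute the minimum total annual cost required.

26

Choose R2, R4, and R9: together they cover Alder, Ash, Holly, Willow, Cedar — every station.
Total annual cost: 10 + 12 + 4 = 26.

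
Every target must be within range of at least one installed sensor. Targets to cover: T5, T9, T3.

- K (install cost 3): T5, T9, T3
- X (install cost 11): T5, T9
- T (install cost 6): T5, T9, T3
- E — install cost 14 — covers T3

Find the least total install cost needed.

K alone covers T5, T9, T3 — every target.
Total install cost: 3.
No cover costs less than 3.

3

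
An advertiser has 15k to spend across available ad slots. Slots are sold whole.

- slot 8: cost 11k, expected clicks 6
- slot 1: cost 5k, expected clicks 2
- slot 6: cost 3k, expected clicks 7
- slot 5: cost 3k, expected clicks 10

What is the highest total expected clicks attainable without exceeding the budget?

This is an integer program with binary decision variables.
slot 1 + slot 6 + slot 5: cost 5 + 3 + 3 = 11 ≤ 15, expected clicks 2 + 7 + 10 = 19.
slot 6 + slot 5: cost 3 + 3 = 6 ≤ 15, expected clicks 7 + 10 = 17.
slot 8 + slot 5: cost 11 + 3 = 14 ≤ 15, expected clicks 6 + 10 = 16.
Best is slot 1, slot 6, and slot 5 with total expected clicks 19.

19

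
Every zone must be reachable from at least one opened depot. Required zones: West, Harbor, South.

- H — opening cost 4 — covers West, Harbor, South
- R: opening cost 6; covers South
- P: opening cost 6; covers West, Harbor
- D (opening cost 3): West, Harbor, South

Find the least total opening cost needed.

3

D alone covers West, Harbor, South — every zone.
Total opening cost: 3.
No cover costs less than 3.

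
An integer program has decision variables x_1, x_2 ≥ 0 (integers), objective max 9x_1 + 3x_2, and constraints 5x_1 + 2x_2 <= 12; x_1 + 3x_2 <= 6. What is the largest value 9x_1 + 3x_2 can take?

21

Relaxing integrality, the LP optimum is 21.60 at (x_1,x_2) = (2.4, 0), which is not an integer point.
(x_1,x_2)=(2,1): 5·2+2·1=12≤12, 1·2+3·1=5≤6, objective 21.
(x_1,x_2)=(2,0): 5·2+2·0=10≤12, 1·2+3·0=2≤6, objective 18.
Maximum is 21 at (x_1,x_2)=(2,1).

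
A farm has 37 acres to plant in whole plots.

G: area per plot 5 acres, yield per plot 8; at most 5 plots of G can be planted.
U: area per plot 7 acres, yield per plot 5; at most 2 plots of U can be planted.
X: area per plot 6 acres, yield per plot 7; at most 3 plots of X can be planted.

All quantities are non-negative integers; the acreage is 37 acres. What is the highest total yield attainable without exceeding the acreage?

Take 5×G and 2×X: area 37 ≤ 37, yield 5·8 + 2·7 = 54.
G has the best ratio (8/5) and is taken to its limit of 5; remaining capacity is filled optimally with the others.

54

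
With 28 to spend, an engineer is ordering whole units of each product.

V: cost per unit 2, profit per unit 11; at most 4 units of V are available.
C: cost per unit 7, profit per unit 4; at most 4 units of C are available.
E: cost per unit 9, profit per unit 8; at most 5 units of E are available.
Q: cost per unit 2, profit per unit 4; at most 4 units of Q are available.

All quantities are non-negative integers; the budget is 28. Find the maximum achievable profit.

68

Take 4×V, 1×E, and 4×Q: cost 25 ≤ 28, profit 4·11 + 1·8 + 4·4 = 68.
V has the best ratio (11/2) and is taken to its limit of 4; remaining capacity is filled optimally with the others.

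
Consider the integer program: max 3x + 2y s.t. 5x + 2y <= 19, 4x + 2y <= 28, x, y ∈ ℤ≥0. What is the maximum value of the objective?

Relaxing integrality, the LP optimum is 19.00 at (x,y) = (0, 9.5), which is not an integer point.
(x,y)=(0,9) is feasible, giving 18.
(x,y)=(0,8) is feasible, giving 16.
The best lattice point is (0,9), giving 18.

18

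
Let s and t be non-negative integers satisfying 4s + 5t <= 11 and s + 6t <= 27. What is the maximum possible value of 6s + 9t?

Relaxing integrality, the LP optimum is 19.80 at (s,t) = (0, 2.2), which is not an integer point.
(s,t)=(0,2): 4·0+5·2=10≤11, 1·0+6·2=12≤27, objective 18.
(s,t)=(1,1): 4·1+5·1=9≤11, 1·1+6·1=7≤27, objective 15.
Maximum is 18 at (s,t)=(0,2).

18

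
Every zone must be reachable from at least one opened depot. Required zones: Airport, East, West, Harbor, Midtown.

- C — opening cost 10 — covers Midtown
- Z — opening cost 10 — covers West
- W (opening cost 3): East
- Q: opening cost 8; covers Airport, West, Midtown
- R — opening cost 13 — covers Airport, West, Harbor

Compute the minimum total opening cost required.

24

This is a weighted set-cover instance.
Choose W, Q, and R: together they cover Airport, East, West, Harbor, Midtown — every zone.
Total opening cost: 3 + 8 + 13 = 24.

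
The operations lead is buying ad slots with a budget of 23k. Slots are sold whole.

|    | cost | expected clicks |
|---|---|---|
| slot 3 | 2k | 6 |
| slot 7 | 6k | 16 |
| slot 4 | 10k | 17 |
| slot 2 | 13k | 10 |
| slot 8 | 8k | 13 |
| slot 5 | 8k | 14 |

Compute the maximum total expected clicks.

Treat it as a binary knapsack problem.
Allowing fractional choices, the relaxed optimum would be about 47.9, but ad slots are indivisible.
slot 3 + slot 7 + slot 4: cost 2 + 6 + 10 = 18 ≤ 23, expected clicks 6 + 16 + 17 = 39.
slot 7 + slot 8 + slot 5: cost 6 + 8 + 8 = 22 ≤ 23, expected clicks 16 + 13 + 14 = 43.
slot 3 + slot 4 + slot 5: cost 2 + 10 + 8 = 20 ≤ 23, expected clicks 6 + 17 + 14 = 37.
Best is slot 7, slot 8, and slot 5 with total expected clicks 43.

43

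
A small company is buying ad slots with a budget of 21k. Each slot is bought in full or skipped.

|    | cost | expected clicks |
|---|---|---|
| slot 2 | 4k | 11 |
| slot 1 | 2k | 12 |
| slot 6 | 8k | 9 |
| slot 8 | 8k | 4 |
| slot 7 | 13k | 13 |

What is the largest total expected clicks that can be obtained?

This is a 0-1 knapsack instance.
Take slot 2, slot 1, and slot 7: cost 4 + 2 + 13 = 19 ≤ 21, expected clicks 11 + 12 + 13 = 36.
No other feasible combination does better.

36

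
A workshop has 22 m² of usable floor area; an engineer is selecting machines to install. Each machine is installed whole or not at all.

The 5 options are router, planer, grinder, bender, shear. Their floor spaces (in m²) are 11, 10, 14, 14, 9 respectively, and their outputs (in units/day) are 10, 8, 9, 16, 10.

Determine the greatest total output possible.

20

Allowing fractional choices, the relaxed optimum would be about 24.9, but machines are indivisible.
router + planer: floor space 11 + 10 = 21 ≤ 22, output 10 + 8 = 18.
router + shear: floor space 11 + 9 = 20 ≤ 22, output 10 + 10 = 20.
planer + shear: floor space 10 + 9 = 19 ≤ 22, output 8 + 10 = 18.
Best is router and shear with total output 20.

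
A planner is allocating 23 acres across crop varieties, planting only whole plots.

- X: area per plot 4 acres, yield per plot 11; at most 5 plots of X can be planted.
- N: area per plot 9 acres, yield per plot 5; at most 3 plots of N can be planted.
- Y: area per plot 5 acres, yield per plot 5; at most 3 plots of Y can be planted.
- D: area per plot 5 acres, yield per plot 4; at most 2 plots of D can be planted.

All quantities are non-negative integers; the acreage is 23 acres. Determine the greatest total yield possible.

X has the best ratio (11/4); taking only X gives at most 5×11 = 55 (stopped by the area limit).
Optimal: 5×X: area 20 ≤ 23, yield 5·11 = 55.

55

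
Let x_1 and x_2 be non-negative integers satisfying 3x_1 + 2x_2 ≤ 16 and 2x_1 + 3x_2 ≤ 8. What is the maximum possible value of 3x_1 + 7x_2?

(x_1,x_2)=(1,2): 3·1+2·2=7≤16, 2·1+3·2=8≤8, objective 17.
(x_1,x_2)=(0,2): 3·0+2·2=4≤16, 2·0+3·2=6≤8, objective 14.
No feasible integer point exceeds 17.

17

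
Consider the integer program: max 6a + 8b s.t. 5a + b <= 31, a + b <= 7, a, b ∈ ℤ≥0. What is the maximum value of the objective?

(a,b)=(0,7): 5·0+1·7=7≤31, 1·0+1·7=7≤7, objective 56.
(a,b)=(1,6): 5·1+1·6=11≤31, 1·1+1·6=7≤7, objective 54.
(a,b)=(0,6): 5·0+1·6=6≤31, 1·0+1·6=6≤7, objective 48.
Maximum is 56 at (a,b)=(0,7).

56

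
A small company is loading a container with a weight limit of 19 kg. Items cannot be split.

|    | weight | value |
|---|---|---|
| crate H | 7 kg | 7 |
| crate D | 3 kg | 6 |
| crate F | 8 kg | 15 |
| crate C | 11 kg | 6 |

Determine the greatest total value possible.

28

Allowing fractional choices, the relaxed optimum would be about 28.5, but items are indivisible.
crate H + crate F: weight 7 + 8 = 15 ≤ 19, value 7 + 15 = 22.
crate D + crate F: weight 3 + 8 = 11 ≤ 19, value 6 + 15 = 21.
crate H + crate D + crate F: weight 7 + 3 + 8 = 18 ≤ 19, value 7 + 6 + 15 = 28.
Best is crate H, crate D, and crate F with total value 28.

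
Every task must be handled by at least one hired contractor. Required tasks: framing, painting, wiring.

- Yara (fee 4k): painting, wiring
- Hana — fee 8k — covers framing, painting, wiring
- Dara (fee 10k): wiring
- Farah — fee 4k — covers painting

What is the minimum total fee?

The greedy cost-per-new-task heuristic would pick Yara and Hana for 12, but a cheaper cover exists.
Hana alone covers framing, painting, wiring — every task.
Total fee: 8.
No cover costs less than 8.

8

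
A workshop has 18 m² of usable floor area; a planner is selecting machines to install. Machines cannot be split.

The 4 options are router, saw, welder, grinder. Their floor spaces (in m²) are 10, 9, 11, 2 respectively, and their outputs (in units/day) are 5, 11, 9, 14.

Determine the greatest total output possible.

25

Allowing fractional choices, the relaxed optimum would be about 30.7, but machines are indivisible.
saw + grinder: floor space 9 + 2 = 11 ≤ 18, output 11 + 14 = 25.
welder + grinder: floor space 11 + 2 = 13 ≤ 18, output 9 + 14 = 23.
Best is saw and grinder with total output 25.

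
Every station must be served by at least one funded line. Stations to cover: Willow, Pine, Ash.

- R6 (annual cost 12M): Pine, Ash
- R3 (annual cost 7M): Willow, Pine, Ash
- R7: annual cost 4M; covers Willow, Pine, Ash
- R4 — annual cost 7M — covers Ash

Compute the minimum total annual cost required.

R7 alone covers Willow, Pine, Ash — every station.
Total annual cost: 4.
No cover costs less than 4.

4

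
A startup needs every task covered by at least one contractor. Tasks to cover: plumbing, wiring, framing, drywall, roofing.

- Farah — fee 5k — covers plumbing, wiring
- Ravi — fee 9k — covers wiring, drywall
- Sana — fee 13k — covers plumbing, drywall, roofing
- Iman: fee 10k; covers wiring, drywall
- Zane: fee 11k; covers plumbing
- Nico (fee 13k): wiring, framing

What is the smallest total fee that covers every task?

The greedy cost-per-new-task heuristic would pick Farah, Sana, and Nico for 31, but a cheaper cover exists.
Choose Sana and Nico: together they cover plumbing, wiring, framing, drywall, roofing — every task.
Total fee: 13 + 13 = 26.
No cover costs less than 26.

26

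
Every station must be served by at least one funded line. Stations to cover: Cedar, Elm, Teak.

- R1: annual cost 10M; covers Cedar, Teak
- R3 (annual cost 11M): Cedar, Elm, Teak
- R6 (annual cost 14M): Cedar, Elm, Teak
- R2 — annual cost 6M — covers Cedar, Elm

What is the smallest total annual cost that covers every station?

This is an integer covering problem.
The greedy cost-per-new-station heuristic would pick R2 and R1 for 16, but a cheaper cover exists.
R3 alone covers Cedar, Elm, Teak — every station.
Total annual cost: 11.
No cover costs less than 11.

11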